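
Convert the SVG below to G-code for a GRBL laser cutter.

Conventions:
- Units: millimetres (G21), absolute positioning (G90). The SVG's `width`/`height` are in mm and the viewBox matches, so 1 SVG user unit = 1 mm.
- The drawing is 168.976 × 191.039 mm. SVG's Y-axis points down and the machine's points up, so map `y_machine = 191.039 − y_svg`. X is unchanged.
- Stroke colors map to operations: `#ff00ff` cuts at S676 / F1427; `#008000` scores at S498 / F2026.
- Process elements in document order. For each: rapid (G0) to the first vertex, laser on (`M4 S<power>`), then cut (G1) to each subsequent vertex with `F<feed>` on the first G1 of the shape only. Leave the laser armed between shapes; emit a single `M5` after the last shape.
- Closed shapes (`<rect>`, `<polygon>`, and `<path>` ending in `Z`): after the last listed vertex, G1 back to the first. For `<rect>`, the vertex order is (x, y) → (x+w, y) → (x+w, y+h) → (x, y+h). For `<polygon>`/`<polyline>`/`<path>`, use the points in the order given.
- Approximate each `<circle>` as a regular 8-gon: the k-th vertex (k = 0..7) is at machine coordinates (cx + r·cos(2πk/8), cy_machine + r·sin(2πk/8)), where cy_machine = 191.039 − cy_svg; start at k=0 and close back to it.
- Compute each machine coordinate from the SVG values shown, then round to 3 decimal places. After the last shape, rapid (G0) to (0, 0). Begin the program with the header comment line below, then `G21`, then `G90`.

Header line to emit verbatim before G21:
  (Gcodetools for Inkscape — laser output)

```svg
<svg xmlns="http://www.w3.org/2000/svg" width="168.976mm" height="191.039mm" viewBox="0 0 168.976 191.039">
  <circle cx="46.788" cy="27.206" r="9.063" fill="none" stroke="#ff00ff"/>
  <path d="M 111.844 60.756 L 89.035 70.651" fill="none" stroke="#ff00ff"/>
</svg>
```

1 u = 1 mm; y_m = 191.039 − y.

[1] `<circle>` circle, #ff00ff→cut S676 F1427: (55.851,163.833) → (53.197,170.242) → (46.788,172.896) → (40.379,170.242) → (37.725,163.833) → (40.379,157.424) → (46.788,154.770) → (53.197,157.424) → (55.851,163.833) (closed)

[2] `<path>` line segment, #ff00ff→cut S676 F1427: (111.844,130.283) → (89.035,120.388)

(Gcodetools for Inkscape — laser output)
G21
G90
G0 X55.851 Y163.833
M4 S676
G1 X53.197 Y170.242 F1427
G1 X46.788 Y172.896
G1 X40.379 Y170.242
G1 X37.725 Y163.833
G1 X40.379 Y157.424
G1 X46.788 Y154.770
G1 X53.197 Y157.424
G1 X55.851 Y163.833
G0 X111.844 Y130.283
M4 S676
G1 X89.035 Y120.388 F1427
M5
G0 X0.000 Y0.000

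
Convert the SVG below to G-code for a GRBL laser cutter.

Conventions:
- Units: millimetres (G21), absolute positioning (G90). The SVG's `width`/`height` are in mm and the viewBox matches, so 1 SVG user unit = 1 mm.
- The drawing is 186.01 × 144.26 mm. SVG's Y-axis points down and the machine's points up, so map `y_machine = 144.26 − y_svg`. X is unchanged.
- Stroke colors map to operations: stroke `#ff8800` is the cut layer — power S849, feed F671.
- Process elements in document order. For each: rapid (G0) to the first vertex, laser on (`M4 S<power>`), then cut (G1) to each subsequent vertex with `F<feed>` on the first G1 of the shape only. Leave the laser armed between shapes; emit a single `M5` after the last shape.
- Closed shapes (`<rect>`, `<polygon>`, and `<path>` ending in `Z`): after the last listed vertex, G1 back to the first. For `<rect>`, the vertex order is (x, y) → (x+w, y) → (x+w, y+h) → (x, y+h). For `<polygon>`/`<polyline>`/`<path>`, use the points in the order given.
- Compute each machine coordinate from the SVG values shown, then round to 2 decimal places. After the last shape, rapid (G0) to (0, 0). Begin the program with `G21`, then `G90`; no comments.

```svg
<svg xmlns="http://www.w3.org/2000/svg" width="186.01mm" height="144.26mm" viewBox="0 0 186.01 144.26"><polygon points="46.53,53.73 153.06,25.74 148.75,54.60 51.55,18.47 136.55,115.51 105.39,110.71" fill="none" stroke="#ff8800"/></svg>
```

Since the viewBox matches the mm dimensions, user units are millimetres directly. The only transform is the Y-flip y_m = 144.26 − y_svg.

Shape 1 is a closed polygon drawn with `<polygon>`. Its stroke #ff8800 means cut at S849, F671. After flipping Y the toolpath is (46.53,90.53) → (153.06,118.52) → (148.75,89.66) → (51.55,125.79) → (136.55,28.75) → (105.39,33.55) → (46.53,90.53), returning to the start.

G21
G90
G0 X46.53 Y90.53
M4 S849
G1 X153.06 Y118.52 F671
G1 X148.75 Y89.66
G1 X51.55 Y125.79
G1 X136.55 Y28.75
G1 X105.39 Y33.55
G1 X46.53 Y90.53
M5
G0 X0.00 Y0.00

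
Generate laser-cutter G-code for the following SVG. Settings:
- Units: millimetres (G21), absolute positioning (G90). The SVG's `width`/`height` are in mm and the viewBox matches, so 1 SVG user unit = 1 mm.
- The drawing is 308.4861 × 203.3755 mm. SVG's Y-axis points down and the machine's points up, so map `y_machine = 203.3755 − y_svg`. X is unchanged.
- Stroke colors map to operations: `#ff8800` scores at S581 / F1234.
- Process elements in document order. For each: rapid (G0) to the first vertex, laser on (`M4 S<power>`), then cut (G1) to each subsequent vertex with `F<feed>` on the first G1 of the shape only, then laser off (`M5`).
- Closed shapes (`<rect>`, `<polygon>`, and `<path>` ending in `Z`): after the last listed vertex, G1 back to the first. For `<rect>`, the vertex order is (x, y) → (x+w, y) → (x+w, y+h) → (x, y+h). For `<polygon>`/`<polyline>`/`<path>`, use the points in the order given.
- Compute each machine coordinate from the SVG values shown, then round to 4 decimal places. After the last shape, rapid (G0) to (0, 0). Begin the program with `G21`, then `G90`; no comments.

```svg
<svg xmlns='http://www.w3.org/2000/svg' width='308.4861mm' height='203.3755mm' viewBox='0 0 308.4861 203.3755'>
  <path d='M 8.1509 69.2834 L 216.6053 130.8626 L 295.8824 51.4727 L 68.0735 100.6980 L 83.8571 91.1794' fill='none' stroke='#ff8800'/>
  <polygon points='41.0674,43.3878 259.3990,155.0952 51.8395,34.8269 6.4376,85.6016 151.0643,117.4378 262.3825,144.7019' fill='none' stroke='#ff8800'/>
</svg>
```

G21
G90
G0 X8.1509 Y134.0921
M4 S581
G1 X216.6053 Y72.5129 F1234
G1 X295.8824 Y151.9028
G1 X68.0735 Y102.6775
G1 X83.8571 Y112.1961
M5
G0 X41.0674 Y159.9877
M4 S581
G1 X259.3990 Y48.2803 F1234
G1 X51.8395 Y168.5486
G1 X6.4376 Y117.7739
G1 X151.0643 Y85.9377
G1 X262.3825 Y58.6736
G1 X41.0674 Y159.9877
M5
G0 X0.0000 Y0.0000

viewBox `0 0 308.4861 203.3755` with mm width/height → 1 unit = 1 mm. Flip: y_m = 203.3755 − y_svg.

**Shape 1** — `<path>` open polyline, stroke `#ff8800` → score (S581, F1234). Machine vertices: (8.1509,134.0921) → (216.6053,72.5129) → (295.8824,151.9028) → (68.0735,102.6775) → (83.8571,112.1961). Open path.

**Shape 2** — `<polygon>` closed polygon, stroke `#ff8800` → score (S581, F1234). Machine vertices: (41.0674,159.9877) → (259.3990,48.2803) → (51.8395,168.5486) → (6.4376,117.7739) → (151.0643,85.9377) → (262.3825,58.6736) → (41.0674,159.9877). Closed: final G1 returns to the first vertex.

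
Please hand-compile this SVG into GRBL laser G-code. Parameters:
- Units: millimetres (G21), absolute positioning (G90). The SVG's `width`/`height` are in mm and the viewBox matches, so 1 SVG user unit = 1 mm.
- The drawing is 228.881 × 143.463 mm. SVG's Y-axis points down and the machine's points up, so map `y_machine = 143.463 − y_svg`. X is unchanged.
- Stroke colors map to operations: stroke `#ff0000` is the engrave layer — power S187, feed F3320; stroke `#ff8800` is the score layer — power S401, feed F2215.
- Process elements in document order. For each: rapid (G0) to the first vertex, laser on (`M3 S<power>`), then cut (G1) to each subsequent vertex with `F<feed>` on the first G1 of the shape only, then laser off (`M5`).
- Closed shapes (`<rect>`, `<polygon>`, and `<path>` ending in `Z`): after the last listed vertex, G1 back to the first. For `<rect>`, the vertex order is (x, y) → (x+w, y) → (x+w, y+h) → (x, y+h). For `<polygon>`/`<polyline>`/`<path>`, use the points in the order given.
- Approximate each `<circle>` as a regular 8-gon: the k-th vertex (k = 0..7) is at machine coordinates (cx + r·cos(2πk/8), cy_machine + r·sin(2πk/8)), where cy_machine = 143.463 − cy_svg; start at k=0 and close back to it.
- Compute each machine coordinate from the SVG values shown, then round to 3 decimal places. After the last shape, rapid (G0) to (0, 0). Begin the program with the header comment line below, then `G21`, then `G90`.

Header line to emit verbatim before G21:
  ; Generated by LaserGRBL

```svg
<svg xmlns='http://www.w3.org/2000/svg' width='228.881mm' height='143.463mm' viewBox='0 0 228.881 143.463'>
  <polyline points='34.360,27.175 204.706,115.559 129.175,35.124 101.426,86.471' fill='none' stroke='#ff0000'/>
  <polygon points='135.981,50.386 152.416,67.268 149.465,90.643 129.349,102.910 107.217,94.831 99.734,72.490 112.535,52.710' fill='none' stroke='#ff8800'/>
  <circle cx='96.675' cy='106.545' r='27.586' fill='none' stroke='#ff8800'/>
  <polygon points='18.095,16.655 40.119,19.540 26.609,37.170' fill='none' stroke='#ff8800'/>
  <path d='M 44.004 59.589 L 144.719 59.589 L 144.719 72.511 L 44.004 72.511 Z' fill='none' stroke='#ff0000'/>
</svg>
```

1 u = 1 mm; y_m = 143.463 − y.

[1] `<polyline>` open polyline, #ff0000→engrave S187 F3320: (34.360,116.288) → (204.706,27.904) → (129.175,108.339) → (101.426,56.992)

[2] `<polygon>` regular polygon, #ff8800→score S401 F2215: (135.981,93.077) → (152.416,76.195) → (149.465,52.820) → (129.349,40.553) → (107.217,48.632) → (99.734,70.973) → (112.535,90.753) → (135.981,93.077) (closed)

[3] `<circle>` circle, #ff8800→score S401 F2215: (124.261,36.918) → (116.181,56.424) → (96.675,64.504) → (77.169,56.424) → (69.089,36.918) → (77.169,17.412) → (96.675,9.332) → (116.181,17.412) → (124.261,36.918) (closed)

[4] `<polygon>` regular polygon, #ff8800→score S401 F2215: (18.095,126.808) → (40.119,123.923) → (26.609,106.293) → (18.095,126.808) (closed)

[5] `<path>` rectangle, #ff0000→engrave S187 F3320: (44.004,83.874) → (144.719,83.874) → (144.719,70.952) → (44.004,70.952) → (44.004,83.874) (closed)

; Generated by LaserGRBL
G21
G90
G0 X34.360 Y116.288
M3 S187
G1 X204.706 Y27.904 F3320
G1 X129.175 Y108.339
G1 X101.426 Y56.992
M5
G0 X135.981 Y93.077
M3 S401
G1 X152.416 Y76.195 F2215
G1 X149.465 Y52.820
G1 X129.349 Y40.553
G1 X107.217 Y48.632
G1 X99.734 Y70.973
G1 X112.535 Y90.753
G1 X135.981 Y93.077
M5
G0 X124.261 Y36.918
M3 S401
G1 X116.181 Y56.424 F2215
G1 X96.675 Y64.504
G1 X77.169 Y56.424
G1 X69.089 Y36.918
G1 X77.169 Y17.412
G1 X96.675 Y9.332
G1 X116.181 Y17.412
G1 X124.261 Y36.918
M5
G0 X18.095 Y126.808
M3 S401
G1 X40.119 Y123.923 F2215
G1 X26.609 Y106.293
G1 X18.095 Y126.808
M5
G0 X44.004 Y83.874
M3 S187
G1 X144.719 Y83.874 F3320
G1 X144.719 Y70.952
G1 X44.004 Y70.952
G1 X44.004 Y83.874
M5
G0 X0.000 Y0.000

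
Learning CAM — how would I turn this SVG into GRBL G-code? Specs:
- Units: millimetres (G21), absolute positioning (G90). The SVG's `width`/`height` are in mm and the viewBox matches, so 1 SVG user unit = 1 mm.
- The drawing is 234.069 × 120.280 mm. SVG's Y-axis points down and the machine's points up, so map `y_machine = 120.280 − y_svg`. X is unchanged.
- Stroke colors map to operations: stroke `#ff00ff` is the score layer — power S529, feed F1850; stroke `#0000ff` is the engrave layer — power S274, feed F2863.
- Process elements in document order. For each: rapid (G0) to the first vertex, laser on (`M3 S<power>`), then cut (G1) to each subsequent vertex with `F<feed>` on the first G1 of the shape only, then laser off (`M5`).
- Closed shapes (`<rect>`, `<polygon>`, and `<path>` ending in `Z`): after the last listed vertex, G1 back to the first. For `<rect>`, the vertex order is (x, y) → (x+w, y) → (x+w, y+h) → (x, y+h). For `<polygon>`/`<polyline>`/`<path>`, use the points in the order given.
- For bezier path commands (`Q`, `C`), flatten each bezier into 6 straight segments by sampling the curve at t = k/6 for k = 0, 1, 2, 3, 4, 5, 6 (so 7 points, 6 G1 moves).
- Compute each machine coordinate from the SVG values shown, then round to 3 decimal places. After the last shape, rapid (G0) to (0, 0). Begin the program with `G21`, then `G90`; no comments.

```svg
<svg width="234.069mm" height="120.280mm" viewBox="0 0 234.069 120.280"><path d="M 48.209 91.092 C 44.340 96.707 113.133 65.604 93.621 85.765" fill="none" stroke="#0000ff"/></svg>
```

G21
G90
G0 X48.209 Y29.188
M3 S274
G1 X51.584 Y29.033 F2863
G1 X62.599 Y32.554
G1 X76.781 Y37.306
G1 X89.660 Y40.847
G1 X96.763 Y40.731
G1 X93.621 Y34.515
M5
G0 X0.000 Y0.000

viewBox `0 0 234.069 120.280` with mm width/height → 1 unit = 1 mm. Flip: y_m = 120.280 − y_svg.

**Shape 1** — `<path>` cubic bezier, stroke `#0000ff` → engrave (S274, F2863). Control points (SVG): P0=(48.209,91.092), P1=(44.340,96.707), P2=(113.133,65.604), P3=(93.621,85.765); sampled at t=k/6. Machine vertices: (48.209,29.188) → (51.584,29.033) → (62.599,32.554) → (76.781,37.306) → (89.660,40.847) → (96.763,40.731) → (93.621,34.515). Open path.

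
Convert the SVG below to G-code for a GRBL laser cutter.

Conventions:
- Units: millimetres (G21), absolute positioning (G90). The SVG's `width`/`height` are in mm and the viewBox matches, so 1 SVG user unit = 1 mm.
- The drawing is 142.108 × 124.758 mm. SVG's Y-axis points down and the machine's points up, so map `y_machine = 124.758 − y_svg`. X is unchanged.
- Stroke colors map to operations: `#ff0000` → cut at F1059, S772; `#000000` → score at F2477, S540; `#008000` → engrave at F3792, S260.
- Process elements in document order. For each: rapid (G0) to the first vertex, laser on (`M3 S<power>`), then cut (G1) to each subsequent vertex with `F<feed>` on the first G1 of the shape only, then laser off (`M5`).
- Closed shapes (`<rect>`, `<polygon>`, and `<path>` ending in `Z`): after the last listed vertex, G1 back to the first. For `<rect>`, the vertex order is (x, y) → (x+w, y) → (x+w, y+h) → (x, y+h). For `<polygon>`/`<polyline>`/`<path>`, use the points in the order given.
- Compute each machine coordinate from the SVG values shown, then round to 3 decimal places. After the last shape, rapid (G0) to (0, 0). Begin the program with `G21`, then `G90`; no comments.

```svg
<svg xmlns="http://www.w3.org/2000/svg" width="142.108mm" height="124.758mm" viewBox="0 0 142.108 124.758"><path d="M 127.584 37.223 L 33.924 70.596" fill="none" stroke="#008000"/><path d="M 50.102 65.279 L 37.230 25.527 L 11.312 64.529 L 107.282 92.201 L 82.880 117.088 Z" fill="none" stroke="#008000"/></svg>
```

viewBox `0 0 142.108 124.758` with mm width/height → 1 unit = 1 mm. Flip: y_m = 124.758 − y_svg.

**Shape 1** — `<path>` line segment, stroke `#008000` → engrave (S260, F3792). Machine vertices: (127.584,87.535) → (33.924,54.162). Open path.

**Shape 2** — `<path>` closed polygon, stroke `#008000` → engrave (S260, F3792). Machine vertices: (50.102,59.479) → (37.230,99.231) → (11.312,60.229) → (107.282,32.557) → (82.880,7.670) → (50.102,59.479). Closed: final G1 returns to the first vertex.

G21
G90
G0 X127.584 Y87.535
M3 S260
G1 X33.924 Y54.162 F3792
M5
G0 X50.102 Y59.479
M3 S260
G1 X37.230 Y99.231 F3792
G1 X11.312 Y60.229
G1 X107.282 Y32.557
G1 X82.880 Y7.670
G1 X50.102 Y59.479
M5
G0 X0.000 Y0.000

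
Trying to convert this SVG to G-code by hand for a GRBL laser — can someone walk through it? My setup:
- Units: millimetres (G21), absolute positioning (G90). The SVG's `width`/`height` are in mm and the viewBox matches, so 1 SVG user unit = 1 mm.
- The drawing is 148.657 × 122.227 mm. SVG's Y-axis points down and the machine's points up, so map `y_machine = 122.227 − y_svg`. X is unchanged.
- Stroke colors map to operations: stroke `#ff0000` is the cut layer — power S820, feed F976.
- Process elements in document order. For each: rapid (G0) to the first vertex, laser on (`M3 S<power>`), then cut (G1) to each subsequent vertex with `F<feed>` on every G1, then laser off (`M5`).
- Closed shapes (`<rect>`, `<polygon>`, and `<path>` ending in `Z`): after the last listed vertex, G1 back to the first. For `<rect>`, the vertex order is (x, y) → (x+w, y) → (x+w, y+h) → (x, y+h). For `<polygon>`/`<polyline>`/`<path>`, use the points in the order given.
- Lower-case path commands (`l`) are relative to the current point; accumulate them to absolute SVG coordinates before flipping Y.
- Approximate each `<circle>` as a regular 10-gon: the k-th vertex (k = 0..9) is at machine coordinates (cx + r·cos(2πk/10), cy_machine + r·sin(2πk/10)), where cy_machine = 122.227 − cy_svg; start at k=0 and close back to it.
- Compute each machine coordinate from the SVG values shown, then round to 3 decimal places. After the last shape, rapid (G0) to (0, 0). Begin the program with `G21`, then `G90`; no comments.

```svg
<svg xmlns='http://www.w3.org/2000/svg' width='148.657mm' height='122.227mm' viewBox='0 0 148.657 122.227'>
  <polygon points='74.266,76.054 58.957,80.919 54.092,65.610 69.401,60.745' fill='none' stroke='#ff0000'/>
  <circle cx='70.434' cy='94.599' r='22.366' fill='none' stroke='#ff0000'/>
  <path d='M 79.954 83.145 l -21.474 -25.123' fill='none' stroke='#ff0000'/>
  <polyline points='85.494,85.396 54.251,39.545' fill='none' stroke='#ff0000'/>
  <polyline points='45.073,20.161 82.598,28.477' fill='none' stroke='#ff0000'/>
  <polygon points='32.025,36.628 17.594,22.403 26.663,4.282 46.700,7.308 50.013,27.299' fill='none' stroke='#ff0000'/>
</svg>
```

viewBox `0 0 148.657 122.227` with mm width/height → 1 unit = 1 mm. Flip: y_m = 122.227 − y_svg.

**Shape 1** — `<polygon>` regular polygon, stroke `#ff0000` → cut (S820, F976). Machine vertices: (74.266,46.173) → (58.957,41.308) → (54.092,56.617) → (69.401,61.482) → (74.266,46.173). Closed: final G1 returns to the first vertex.

**Shape 2** — `<circle>` circle, stroke `#ff0000` → cut (S820, F976). Machine vertices: (92.800,27.628) → (88.528,40.774) → (77.345,48.899) → (63.523,48.899) → (52.340,40.774) → (48.068,27.628) → (52.340,14.482) → (63.523,6.357) → (77.345,6.357) → (88.528,14.482) → (92.800,27.628). Closed: final G1 returns to the first vertex.

**Shape 3** — `<path>` line segment, stroke `#ff0000` → cut (S820, F976). Machine vertices: (79.954,39.082) → (58.480,64.205). Open path.

**Shape 4** — `<polyline>` line segment, stroke `#ff0000` → cut (S820, F976). Machine vertices: (85.494,36.831) → (54.251,82.682). Open path.

**Shape 5** — `<polyline>` line segment, stroke `#ff0000` → cut (S820, F976). Machine vertices: (45.073,102.066) → (82.598,93.750). Open path.

**Shape 6** — `<polygon>` regular polygon, stroke `#ff0000` → cut (S820, F976). Machine vertices: (32.025,85.599) → (17.594,99.824) → (26.663,117.945) → (46.700,114.919) → (50.013,94.928) → (32.025,85.599). Closed: final G1 returns to the first vertex.

G21
G90
G0 X74.266 Y46.173
M3 S820
G1 X58.957 Y41.308 F976
G1 X54.092 Y56.617 F976
G1 X69.401 Y61.482 F976
G1 X74.266 Y46.173 F976
M5
G0 X92.800 Y27.628
M3 S820
G1 X88.528 Y40.774 F976
G1 X77.345 Y48.899 F976
G1 X63.523 Y48.899 F976
G1 X52.340 Y40.774 F976
G1 X48.068 Y27.628 F976
G1 X52.340 Y14.482 F976
G1 X63.523 Y6.357 F976
G1 X77.345 Y6.357 F976
G1 X88.528 Y14.482 F976
G1 X92.800 Y27.628 F976
M5
G0 X79.954 Y39.082
M3 S820
G1 X58.480 Y64.205 F976
M5
G0 X85.494 Y36.831
M3 S820
G1 X54.251 Y82.682 F976
M5
G0 X45.073 Y102.066
M3 S820
G1 X82.598 Y93.750 F976
M5
G0 X32.025 Y85.599
M3 S820
G1 X17.594 Y99.824 F976
G1 X26.663 Y117.945 F976
G1 X46.700 Y114.919 F976
G1 X50.013 Y94.928 F976
G1 X32.025 Y85.599 F976
M5
G0 X0.000 Y0.000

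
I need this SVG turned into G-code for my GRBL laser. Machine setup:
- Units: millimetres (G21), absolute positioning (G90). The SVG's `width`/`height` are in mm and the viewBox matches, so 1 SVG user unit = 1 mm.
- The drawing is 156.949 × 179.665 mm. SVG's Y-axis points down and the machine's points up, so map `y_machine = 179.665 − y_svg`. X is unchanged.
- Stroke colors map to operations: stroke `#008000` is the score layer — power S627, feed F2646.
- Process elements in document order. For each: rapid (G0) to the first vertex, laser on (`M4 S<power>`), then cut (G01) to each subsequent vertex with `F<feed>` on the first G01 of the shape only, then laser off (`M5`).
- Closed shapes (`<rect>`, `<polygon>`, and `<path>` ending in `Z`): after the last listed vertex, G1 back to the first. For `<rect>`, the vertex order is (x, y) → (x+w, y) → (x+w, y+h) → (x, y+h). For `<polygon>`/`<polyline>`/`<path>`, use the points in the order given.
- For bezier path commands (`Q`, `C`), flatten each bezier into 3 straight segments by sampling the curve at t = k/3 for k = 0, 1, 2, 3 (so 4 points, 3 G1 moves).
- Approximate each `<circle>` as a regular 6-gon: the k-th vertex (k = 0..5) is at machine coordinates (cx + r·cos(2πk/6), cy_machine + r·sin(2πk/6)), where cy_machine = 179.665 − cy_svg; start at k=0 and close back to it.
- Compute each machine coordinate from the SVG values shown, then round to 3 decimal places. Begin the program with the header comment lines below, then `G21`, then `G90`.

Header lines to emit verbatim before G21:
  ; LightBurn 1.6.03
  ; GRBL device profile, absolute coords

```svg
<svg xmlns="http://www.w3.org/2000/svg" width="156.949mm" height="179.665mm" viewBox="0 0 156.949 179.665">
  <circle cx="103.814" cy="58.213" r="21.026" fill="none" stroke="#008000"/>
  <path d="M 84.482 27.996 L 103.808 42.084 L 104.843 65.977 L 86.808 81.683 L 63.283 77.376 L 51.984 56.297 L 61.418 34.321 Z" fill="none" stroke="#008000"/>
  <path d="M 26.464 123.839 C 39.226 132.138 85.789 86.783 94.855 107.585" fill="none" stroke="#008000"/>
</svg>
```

Since the viewBox matches the mm dimensions, user units are millimetres directly. The only transform is the Y-flip y_m = 179.665 − y_svg.

Shape 1 is a circle drawn with `<circle>`. Its stroke #008000 means score at S627, F2646. After flipping Y the toolpath is (124.840,121.452) → (114.327,139.661) → (93.301,139.661) → (82.788,121.452) → (93.301,103.243) → (114.327,103.243) → (124.840,121.452), returning to the start.

Shape 2 is a regular polygon drawn with `<path>`. Its stroke #008000 means score at S627, F2646. After flipping Y the toolpath is (84.482,151.669) → (103.808,137.581) → (104.843,113.688) → (86.808,97.982) → (63.283,102.289) → (51.984,123.368) → (61.418,145.344) → (84.482,151.669), returning to the start.

Shape 3 is a cubic bezier drawn with `<path>`. Its stroke #008000 means score at S627, F2646. After flipping Y the toolpath is (26.464,55.826) → (47.852,60.974) → (75.931,75.267) → (94.855,72.080).

; LightBurn 1.6.03
; GRBL device profile, absolute coords
G21
G90
G0 X124.840 Y121.452
M4 S627
G01 X114.327 Y139.661 F2646
G01 X93.301 Y139.661
G01 X82.788 Y121.452
G01 X93.301 Y103.243
G01 X114.327 Y103.243
G01 X124.840 Y121.452
M5
G0 X84.482 Y151.669
M4 S627
G01 X103.808 Y137.581 F2646
G01 X104.843 Y113.688
G01 X86.808 Y97.982
G01 X63.283 Y102.289
G01 X51.984 Y123.368
G01 X61.418 Y145.344
G01 X84.482 Y151.669
M5
G0 X26.464 Y55.826
M4 S627
G01 X47.852 Y60.974 F2646
G01 X75.931 Y75.267
G01 X94.855 Y72.080
M5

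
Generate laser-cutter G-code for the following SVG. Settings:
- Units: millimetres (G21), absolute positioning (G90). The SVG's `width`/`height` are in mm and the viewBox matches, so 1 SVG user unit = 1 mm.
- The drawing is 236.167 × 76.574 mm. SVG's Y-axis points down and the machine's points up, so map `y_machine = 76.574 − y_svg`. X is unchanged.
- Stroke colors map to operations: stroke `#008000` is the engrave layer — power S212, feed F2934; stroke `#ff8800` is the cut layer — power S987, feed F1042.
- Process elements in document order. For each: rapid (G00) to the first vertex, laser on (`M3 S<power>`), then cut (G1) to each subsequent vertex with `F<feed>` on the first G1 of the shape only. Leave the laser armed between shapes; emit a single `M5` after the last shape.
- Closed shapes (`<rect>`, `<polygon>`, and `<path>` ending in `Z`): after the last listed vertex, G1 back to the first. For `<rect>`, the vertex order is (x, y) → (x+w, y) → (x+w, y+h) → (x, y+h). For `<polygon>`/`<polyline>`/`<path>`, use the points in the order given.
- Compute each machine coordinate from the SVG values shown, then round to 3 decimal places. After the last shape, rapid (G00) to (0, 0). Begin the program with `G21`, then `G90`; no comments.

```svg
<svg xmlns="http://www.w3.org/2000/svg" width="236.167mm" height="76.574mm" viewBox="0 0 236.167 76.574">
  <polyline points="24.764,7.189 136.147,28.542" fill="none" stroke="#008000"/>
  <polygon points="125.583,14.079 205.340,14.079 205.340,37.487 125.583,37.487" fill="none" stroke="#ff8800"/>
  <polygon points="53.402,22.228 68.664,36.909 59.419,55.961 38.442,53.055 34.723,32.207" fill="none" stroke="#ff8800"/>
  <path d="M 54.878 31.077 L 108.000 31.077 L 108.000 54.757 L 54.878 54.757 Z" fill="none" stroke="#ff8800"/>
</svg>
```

viewBox `0 0 236.167 76.574` with mm width/height → 1 unit = 1 mm. Flip: y_m = 76.574 − y_svg.

**Shape 1** — `<polyline>` line segment, stroke `#008000` → engrave (S212, F2934). Machine vertices: (24.764,69.385) → (136.147,48.032). Open path.

**Shape 2** — `<polygon>` rectangle, stroke `#ff8800` → cut (S987, F1042). Machine vertices: (125.583,62.495) → (205.340,62.495) → (205.340,39.087) → (125.583,39.087) → (125.583,62.495). Closed: final G1 returns to the first vertex.

**Shape 3** — `<polygon>` regular polygon, stroke `#ff8800` → cut (S987, F1042). Machine vertices: (53.402,54.346) → (68.664,39.665) → (59.419,20.613) → (38.442,23.519) → (34.723,44.367) → (53.402,54.346). Closed: final G1 returns to the first vertex.

**Shape 4** — `<path>` rectangle, stroke `#ff8800` → cut (S987, F1042). Machine vertices: (54.878,45.497) → (108.000,45.497) → (108.000,21.817) → (54.878,21.817) → (54.878,45.497). Closed: final G1 returns to the first vertex.

G21
G90
G00 X24.764 Y69.385
M3 S212
G1 X136.147 Y48.032 F2934
G00 X125.583 Y62.495
M3 S987
G1 X205.340 Y62.495 F1042
G1 X205.340 Y39.087
G1 X125.583 Y39.087
G1 X125.583 Y62.495
G00 X53.402 Y54.346
M3 S987
G1 X68.664 Y39.665 F1042
G1 X59.419 Y20.613
G1 X38.442 Y23.519
G1 X34.723 Y44.367
G1 X53.402 Y54.346
G00 X54.878 Y45.497
M3 S987
G1 X108.000 Y45.497 F1042
G1 X108.000 Y21.817
G1 X54.878 Y21.817
G1 X54.878 Y45.497
M5
G00 X0.000 Y0.000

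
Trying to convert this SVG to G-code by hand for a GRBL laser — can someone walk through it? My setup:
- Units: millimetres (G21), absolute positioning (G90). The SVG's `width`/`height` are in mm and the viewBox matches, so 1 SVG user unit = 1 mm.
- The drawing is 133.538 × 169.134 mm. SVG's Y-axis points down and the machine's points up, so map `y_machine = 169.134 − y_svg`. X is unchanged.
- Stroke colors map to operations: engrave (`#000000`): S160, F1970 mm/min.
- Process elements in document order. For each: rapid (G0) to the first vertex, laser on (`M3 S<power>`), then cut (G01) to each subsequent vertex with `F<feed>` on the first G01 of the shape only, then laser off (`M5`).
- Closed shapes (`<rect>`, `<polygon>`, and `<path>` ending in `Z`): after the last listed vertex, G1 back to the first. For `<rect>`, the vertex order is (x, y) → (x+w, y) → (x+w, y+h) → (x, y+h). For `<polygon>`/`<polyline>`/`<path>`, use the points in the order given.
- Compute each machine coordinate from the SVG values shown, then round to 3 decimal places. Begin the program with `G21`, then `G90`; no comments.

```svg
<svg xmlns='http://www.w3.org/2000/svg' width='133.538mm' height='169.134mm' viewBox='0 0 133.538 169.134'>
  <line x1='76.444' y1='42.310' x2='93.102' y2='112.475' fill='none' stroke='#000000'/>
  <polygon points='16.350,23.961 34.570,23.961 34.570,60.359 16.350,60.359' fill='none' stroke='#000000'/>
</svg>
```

G21
G90
G0 X76.444 Y126.824
M3 S160
G01 X93.102 Y56.659 F1970
M5
G0 X16.350 Y145.173
M3 S160
G01 X34.570 Y145.173 F1970
G01 X34.570 Y108.775
G01 X16.350 Y108.775
G01 X16.350 Y145.173
M5

viewBox `0 0 133.538 169.134` with mm width/height → 1 unit = 1 mm. Flip: y_m = 169.134 − y_svg.

**Shape 1** — `<line>` line segment, stroke `#000000` → engrave (S160, F1970). Machine vertices: (76.444,126.824) → (93.102,56.659). Open path.

**Shape 2** — `<polygon>` rectangle, stroke `#000000` → engrave (S160, F1970). Machine vertices: (16.350,145.173) → (34.570,145.173) → (34.570,108.775) → (16.350,108.775) → (16.350,145.173). Closed: final G1 returns to the first vertex.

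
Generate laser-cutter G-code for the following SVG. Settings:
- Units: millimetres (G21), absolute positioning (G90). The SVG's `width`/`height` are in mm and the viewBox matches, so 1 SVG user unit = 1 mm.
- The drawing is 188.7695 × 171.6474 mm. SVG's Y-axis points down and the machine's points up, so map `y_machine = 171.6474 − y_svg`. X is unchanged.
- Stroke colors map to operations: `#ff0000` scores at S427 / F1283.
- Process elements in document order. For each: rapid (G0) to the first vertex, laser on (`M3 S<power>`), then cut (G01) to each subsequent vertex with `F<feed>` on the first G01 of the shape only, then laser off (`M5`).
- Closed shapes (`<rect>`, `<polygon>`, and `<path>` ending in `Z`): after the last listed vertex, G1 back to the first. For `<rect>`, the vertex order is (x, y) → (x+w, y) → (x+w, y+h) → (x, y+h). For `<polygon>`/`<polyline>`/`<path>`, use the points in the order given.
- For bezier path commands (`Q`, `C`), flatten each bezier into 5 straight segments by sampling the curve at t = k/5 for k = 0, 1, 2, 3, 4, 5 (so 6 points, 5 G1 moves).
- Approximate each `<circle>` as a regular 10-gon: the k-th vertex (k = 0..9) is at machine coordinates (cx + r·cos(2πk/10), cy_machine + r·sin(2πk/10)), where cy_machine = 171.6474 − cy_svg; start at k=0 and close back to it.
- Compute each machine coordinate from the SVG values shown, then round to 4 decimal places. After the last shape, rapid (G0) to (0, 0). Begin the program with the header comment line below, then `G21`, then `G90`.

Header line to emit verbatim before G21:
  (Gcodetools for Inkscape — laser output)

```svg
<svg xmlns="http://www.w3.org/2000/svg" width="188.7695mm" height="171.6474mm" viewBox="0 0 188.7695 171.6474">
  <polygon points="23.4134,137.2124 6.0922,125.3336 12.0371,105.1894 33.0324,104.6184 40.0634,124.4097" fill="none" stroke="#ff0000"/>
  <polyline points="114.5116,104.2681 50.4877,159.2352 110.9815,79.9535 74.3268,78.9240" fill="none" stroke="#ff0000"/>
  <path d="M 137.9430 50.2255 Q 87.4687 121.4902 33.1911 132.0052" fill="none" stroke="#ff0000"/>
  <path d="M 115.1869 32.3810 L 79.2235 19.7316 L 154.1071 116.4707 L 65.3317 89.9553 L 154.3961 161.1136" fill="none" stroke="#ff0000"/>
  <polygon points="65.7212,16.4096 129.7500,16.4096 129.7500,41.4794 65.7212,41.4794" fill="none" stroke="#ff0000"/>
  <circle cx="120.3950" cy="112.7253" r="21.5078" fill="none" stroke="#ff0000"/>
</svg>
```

(Gcodetools for Inkscape — laser output)
G21
G90
G0 X23.4134 Y34.4350
M3 S427
G01 X6.0922 Y46.3138 F1283
G01 X12.0371 Y66.4580
G01 X33.0324 Y67.0290
G01 X40.0634 Y47.2377
G01 X23.4134 Y34.4350
M5
G0 X114.5116 Y67.3793
M3 S427
G01 X50.4877 Y12.4122 F1283
G01 X110.9815 Y91.6939
G01 X74.3268 Y92.7234
M5
G0 X137.9430 Y121.4219
M3 S427
G01 X117.6011 Y95.3460 F1283
G01 X96.9550 Y74.1301
G01 X76.0047 Y57.7742
G01 X54.7500 Y46.2782
G01 X33.1911 Y39.6422
M5
G0 X115.1869 Y139.2664
M3 S427
G01 X79.2235 Y151.9158 F1283
G01 X154.1071 Y55.1767
G01 X65.3317 Y81.6921
G01 X154.3961 Y10.5338
M5
G0 X65.7212 Y155.2378
M3 S427
G01 X129.7500 Y155.2378 F1283
G01 X129.7500 Y130.1680
G01 X65.7212 Y130.1680
G01 X65.7212 Y155.2378
M5
G0 X141.9028 Y58.9221
M3 S427
G01 X137.7952 Y71.5641 F1283
G01 X127.0413 Y79.3772
G01 X113.7487 Y79.3772
G01 X102.9948 Y71.5641
G01 X98.8872 Y58.9221
G01 X102.9948 Y46.2801
G01 X113.7487 Y38.4670
G01 X127.0413 Y38.4670
G01 X137.7952 Y46.2801
G01 X141.9028 Y58.9221
M5
G0 X0.0000 Y0.0000

Since the viewBox matches the mm dimensions, user units are millimetres directly. The only transform is the Y-flip y_m = 171.6474 − y_svg.

Shape 1 is a regular polygon drawn with `<polygon>`. Its stroke #ff0000 means score at S427, F1283. After flipping Y the toolpath is (23.4134,34.4350) → (6.0922,46.3138) → (12.0371,66.4580) → (33.0324,67.0290) → (40.0634,47.2377) → (23.4134,34.4350), returning to the start.

Shape 2 is a open polyline drawn with `<polyline>`. Its stroke #ff0000 means score at S427, F1283. After flipping Y the toolpath is (114.5116,67.3793) → (50.4877,12.4122) → (110.9815,91.6939) → (74.3268,92.7234).

Shape 3 is a quadratic bezier drawn with `<path>`. Its stroke #ff0000 means score at S427, F1283. After flipping Y the toolpath is (137.9430,121.4219) → (117.6011,95.3460) → (96.9550,74.1301) → (76.0047,57.7742) → (54.7500,46.2782) → (33.1911,39.6422).

Shape 4 is a open polyline drawn with `<path>`. Its stroke #ff0000 means score at S427, F1283. After flipping Y the toolpath is (115.1869,139.2664) → (79.2235,151.9158) → (154.1071,55.1767) → (65.3317,81.6921) → (154.3961,10.5338).

Shape 5 is a rectangle drawn with `<polygon>`. Its stroke #ff0000 means score at S427, F1283. After flipping Y the toolpath is (65.7212,155.2378) → (129.7500,155.2378) → (129.7500,130.1680) → (65.7212,130.1680) → (65.7212,155.2378), returning to the start.

Shape 6 is a circle drawn with `<circle>`. Its stroke #ff0000 means score at S427, F1283. After flipping Y the toolpath is (141.9028,58.9221) → (137.7952,71.5641) → (127.0413,79.3772) → (113.7487,79.3772) → (102.9948,71.5641) → (98.8872,58.9221) → (102.9948,46.2801) → (113.7487,38.4670) → (127.0413,38.4670) → (137.7952,46.2801) → (141.9028,58.9221), returning to the start.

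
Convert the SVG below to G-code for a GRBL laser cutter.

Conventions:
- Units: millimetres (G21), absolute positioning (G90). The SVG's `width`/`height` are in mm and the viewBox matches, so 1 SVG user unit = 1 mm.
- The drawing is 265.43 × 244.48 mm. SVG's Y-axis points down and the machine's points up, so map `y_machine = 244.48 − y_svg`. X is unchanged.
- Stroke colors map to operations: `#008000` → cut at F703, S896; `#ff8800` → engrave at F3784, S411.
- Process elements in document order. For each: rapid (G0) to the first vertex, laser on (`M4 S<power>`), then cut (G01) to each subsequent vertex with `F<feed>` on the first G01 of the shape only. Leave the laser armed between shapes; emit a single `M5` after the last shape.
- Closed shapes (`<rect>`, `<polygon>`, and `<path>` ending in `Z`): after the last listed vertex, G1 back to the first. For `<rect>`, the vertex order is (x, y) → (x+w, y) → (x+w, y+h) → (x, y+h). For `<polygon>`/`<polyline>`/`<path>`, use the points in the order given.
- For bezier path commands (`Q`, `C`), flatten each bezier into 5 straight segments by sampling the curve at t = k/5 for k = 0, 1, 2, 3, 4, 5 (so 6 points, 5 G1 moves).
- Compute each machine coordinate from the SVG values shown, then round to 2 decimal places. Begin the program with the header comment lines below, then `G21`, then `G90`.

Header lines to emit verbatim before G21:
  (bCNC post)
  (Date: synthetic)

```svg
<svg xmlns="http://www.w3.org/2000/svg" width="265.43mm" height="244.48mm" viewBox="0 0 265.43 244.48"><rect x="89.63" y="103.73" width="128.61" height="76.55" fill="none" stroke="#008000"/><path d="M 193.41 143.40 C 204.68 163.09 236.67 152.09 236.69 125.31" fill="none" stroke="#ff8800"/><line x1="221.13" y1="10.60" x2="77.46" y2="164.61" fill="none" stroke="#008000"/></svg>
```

(bCNC post)
(Date: synthetic)
G21
G90
G0 X89.63 Y140.75
M4 S896
G01 X218.24 Y140.75 F703
G01 X218.24 Y64.20
G01 X89.63 Y64.20
G01 X89.63 Y140.75
G0 X193.41 Y101.08
M4 S411
G01 X202.24 Y92.83 F3784
G01 X213.51 Y91.23
G01 X224.69 Y95.56
G01 X233.26 Y105.11
G01 X236.69 Y119.17
G0 X221.13 Y233.88
M4 S896
G01 X77.46 Y79.87 F703
M5

Since the viewBox matches the mm dimensions, user units are millimetres directly. The only transform is the Y-flip y_m = 244.48 − y_svg.

Shape 1 is a rectangle drawn with `<rect>`. Its stroke #008000 means cut at S896, F703. After flipping Y the toolpath is (89.63,140.75) → (218.24,140.75) → (218.24,64.20) → (89.63,64.20) → (89.63,140.75), returning to the start.

Shape 2 is a cubic bezier drawn with `<path>`. Its stroke #ff8800 means engrave at S411, F3784. After flipping Y the toolpath is (193.41,101.08) → (202.24,92.83) → (213.51,91.23) → (224.69,95.56) → (233.26,105.11) → (236.69,119.17).

Shape 3 is a line segment drawn with `<line>`. Its stroke #008000 means cut at S896, F703. After flipping Y the toolpath is (221.13,233.88) → (77.46,79.87).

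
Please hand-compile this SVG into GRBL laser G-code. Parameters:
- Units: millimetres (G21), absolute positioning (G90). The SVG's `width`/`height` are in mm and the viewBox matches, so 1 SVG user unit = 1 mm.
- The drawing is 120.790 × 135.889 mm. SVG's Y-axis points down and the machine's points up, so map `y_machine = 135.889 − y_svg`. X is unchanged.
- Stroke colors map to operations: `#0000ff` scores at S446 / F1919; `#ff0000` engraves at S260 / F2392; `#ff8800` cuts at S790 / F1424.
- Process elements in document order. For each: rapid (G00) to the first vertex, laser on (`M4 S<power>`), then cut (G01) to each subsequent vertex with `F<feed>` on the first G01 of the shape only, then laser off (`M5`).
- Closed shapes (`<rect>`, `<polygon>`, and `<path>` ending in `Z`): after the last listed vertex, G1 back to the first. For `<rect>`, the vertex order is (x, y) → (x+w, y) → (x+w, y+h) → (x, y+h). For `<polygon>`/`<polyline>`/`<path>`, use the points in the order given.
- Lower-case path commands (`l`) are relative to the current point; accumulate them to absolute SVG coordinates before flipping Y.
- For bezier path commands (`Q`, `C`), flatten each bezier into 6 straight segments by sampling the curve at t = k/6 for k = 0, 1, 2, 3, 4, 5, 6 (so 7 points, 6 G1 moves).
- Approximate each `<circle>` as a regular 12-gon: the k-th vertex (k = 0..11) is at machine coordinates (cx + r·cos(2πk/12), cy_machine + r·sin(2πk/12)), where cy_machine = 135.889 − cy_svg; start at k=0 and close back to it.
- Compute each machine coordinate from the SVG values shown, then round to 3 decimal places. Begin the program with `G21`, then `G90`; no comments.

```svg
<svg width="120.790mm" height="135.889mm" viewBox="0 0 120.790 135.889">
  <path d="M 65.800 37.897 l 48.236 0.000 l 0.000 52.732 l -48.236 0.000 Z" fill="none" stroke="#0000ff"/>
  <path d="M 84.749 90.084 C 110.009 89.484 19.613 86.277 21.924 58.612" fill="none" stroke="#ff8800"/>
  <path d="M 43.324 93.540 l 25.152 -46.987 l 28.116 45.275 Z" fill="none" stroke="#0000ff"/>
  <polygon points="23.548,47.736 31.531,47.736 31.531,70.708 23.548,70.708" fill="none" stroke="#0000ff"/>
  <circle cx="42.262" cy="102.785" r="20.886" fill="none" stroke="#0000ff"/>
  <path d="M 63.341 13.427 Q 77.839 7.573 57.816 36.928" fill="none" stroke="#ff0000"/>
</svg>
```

1 u = 1 mm; y_m = 135.889 − y.

[1] `<path>` rectangle, #0000ff→score S446 F1919: (65.800,97.992) → (114.036,97.992) → (114.036,45.260) → (65.800,45.260) → (65.800,97.992) (closed)

[2] `<path>` cubic bezier, #ff8800→cut S790 F1424: (84.749,45.805) → (88.706,46.423) → (79.174,48.083) → (61.942,51.392) → (42.798,56.955) → (27.529,65.382) → (21.924,77.277)

[3] `<path>` regular polygon, #0000ff→score S446 F1919: (43.324,42.349) → (68.476,89.336) → (96.592,44.061) → (43.324,42.349) (closed)

[4] `<polygon>` rectangle, #0000ff→score S446 F1919: (23.548,88.153) → (31.531,88.153) → (31.531,65.181) → (23.548,65.181) → (23.548,88.153) (closed)

[5] `<circle>` circle, #0000ff→score S446 F1919: (63.148,33.104) → (60.350,43.547) → (52.705,51.192) → (42.262,53.990) → (31.819,51.192) → (24.174,43.547) → (21.376,33.104) → (24.174,22.661) → (31.819,15.016) → (42.262,12.218) → (52.705,15.016) → (60.350,22.661) → (63.148,33.104) (closed)

[6] `<path>` quadratic bezier, #ff0000→engrave S260 F2392: (63.341,122.462) → (67.215,123.435) → (69.171,122.453) → (69.209,119.514) → (67.329,114.619) → (63.531,107.768) → (57.816,98.961)

G21
G90
G00 X65.800 Y97.992
M4 S446
G01 X114.036 Y97.992 F1919
G01 X114.036 Y45.260
G01 X65.800 Y45.260
G01 X65.800 Y97.992
M5
G00 X84.749 Y45.805
M4 S790
G01 X88.706 Y46.423 F1424
G01 X79.174 Y48.083
G01 X61.942 Y51.392
G01 X42.798 Y56.955
G01 X27.529 Y65.382
G01 X21.924 Y77.277
M5
G00 X43.324 Y42.349
M4 S446
G01 X68.476 Y89.336 F1919
G01 X96.592 Y44.061
G01 X43.324 Y42.349
M5
G00 X23.548 Y88.153
M4 S446
G01 X31.531 Y88.153 F1919
G01 X31.531 Y65.181
G01 X23.548 Y65.181
G01 X23.548 Y88.153
M5
G00 X63.148 Y33.104
M4 S446
G01 X60.350 Y43.547 F1919
G01 X52.705 Y51.192
G01 X42.262 Y53.990
G01 X31.819 Y51.192
G01 X24.174 Y43.547
G01 X21.376 Y33.104
G01 X24.174 Y22.661
G01 X31.819 Y15.016
G01 X42.262 Y12.218
G01 X52.705 Y15.016
G01 X60.350 Y22.661
G01 X63.148 Y33.104
M5
G00 X63.341 Y122.462
M4 S260
G01 X67.215 Y123.435 F2392
G01 X69.171 Y122.453
G01 X69.209 Y119.514
G01 X67.329 Y114.619
G01 X63.531 Y107.768
G01 X57.816 Y98.961
M5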